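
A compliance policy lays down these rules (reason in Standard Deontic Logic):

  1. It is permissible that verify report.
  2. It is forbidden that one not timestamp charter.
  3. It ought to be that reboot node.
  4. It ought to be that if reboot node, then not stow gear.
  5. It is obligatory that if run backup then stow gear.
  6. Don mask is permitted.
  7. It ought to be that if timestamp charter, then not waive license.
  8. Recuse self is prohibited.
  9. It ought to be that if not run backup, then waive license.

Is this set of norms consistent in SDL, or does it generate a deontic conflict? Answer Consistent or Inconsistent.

Inconsistent

Premise 2, F(¬timestamp_charter), is equivalent to O(timestamp_charter).
Premise 7 is O(timestamp_charter → ¬waive_license); since O(timestamp_charter), deontic closure gives O(¬waive_license).
The contrapositive of premise 9 (O(¬run_backup → waive_license)) is O(¬waive_license → run_backup), and O(¬waive_license) is already established, so O(run_backup).
Applying K to premise 5 (O(run_backup → stow_gear)) and O(run_backup) yields O(stow_gear).
Premise 4 is O(reboot_node → ¬stow_gear); contrapositively O(stow_gear → ¬reboot_node). Since O(stow_gear) holds, K gives O(¬reboot_node).
But premise 3 directly asserts O(reboot_node).
We now have both O(¬reboot_node) and O(reboot_node) — reboot_node is simultaneously obligatory and forbidden, violating the D-axiom.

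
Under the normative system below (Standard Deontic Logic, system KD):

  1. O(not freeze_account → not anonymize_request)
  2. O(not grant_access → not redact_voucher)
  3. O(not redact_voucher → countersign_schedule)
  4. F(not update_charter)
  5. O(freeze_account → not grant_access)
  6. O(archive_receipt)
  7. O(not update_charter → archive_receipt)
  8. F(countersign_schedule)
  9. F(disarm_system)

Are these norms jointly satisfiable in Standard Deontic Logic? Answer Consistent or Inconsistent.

Premise 7 is O(not update_charter → archive_receipt); even if O(archive_receipt) held, inferring O(not update_charter) would be affirming the consequent — invalid.
So O(not update_charter) is not derivable, and the apparent clash with O(update_charter) does not arise.
A world satisfying every obligation exists (e.g. anonymize_request=false, archive_receipt=true, countersign_schedule=false, disarm_system=false, freeze_account=false, grant_access=true, redact_voucher=true, update_charter=true); no atom is both obligatory and forbidden, so the set is consistent.

Consistent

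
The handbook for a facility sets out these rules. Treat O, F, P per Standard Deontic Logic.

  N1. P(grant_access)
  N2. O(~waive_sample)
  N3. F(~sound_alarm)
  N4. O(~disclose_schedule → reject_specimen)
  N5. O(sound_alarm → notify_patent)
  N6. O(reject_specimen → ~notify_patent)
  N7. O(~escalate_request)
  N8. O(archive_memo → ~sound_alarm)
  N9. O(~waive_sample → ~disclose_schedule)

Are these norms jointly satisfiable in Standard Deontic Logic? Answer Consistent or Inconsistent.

From premise 2 we have O(~waive_sample).
From O(~waive_sample) and premise 9, O(~waive_sample → ~disclose_schedule), we obtain O(~disclose_schedule).
From O(~disclose_schedule) and premise 4, O(~disclose_schedule → reject_specimen), we obtain O(reject_specimen).
Premise 6 is O(reject_specimen → ~notify_patent); since O(reject_specimen), deontic closure gives O(~notify_patent).
The contrapositive of premise 5 (O(sound_alarm → notify_patent)) is O(~notify_patent → ~sound_alarm), and O(~notify_patent) is already established, so O(~sound_alarm).
However, F(~sound_alarm) at premise 3 amounts to O(sound_alarm).
We now have both O(~sound_alarm) and O(sound_alarm) — sound_alarm is simultaneously obligatory and forbidden, violating the D-axiom.

Inconsistent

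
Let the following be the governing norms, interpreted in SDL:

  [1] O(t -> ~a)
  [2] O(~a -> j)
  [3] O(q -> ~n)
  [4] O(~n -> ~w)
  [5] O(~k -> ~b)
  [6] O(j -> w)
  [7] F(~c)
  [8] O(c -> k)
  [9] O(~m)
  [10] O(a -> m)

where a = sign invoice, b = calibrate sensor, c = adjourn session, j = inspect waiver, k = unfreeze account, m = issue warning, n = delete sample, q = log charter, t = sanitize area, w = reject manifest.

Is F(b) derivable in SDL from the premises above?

No

Premise 5 is O(~k -> ~b), but O(~k) is not derivable from the premises, so it does not yield O(~b).
No other premise forces O(~b). An ideal world satisfying every premise can still have b true, so F(b) is not derivable.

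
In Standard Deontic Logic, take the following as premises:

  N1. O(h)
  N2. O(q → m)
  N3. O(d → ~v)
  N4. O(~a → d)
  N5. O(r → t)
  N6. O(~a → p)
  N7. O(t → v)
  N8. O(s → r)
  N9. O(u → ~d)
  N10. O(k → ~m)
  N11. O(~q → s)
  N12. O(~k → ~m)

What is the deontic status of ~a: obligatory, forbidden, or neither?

Premises 10 and 12 cover both cases: O(k → ~m) and O(~k → ~m). Since k ∨ ~k is a tautology, O(~m) follows.
Premise 2 is O(q → m); contrapositively O(~m → ~q). Since O(~m) holds, K gives O(~q).
With premise 11, O(~q → s), the K-axiom yields O(s).
From O(s) and premise 8, O(s → r), we obtain O(r).
Applying K to premise 5 (O(r → t)) and O(r) yields O(t).
From O(t) and premise 7, O(t → v), we obtain O(v).
The contrapositive of premise 3 (O(d → ~v)) is O(v → ~d), and O(v) is already established, so O(~d).
Premise 4, O(~a → d), contraposes to O(~d → a); with O(~d) we get O(a).
Premises 1, 6, 9 do not contribute to this derivation.
Thus O(a), which is F(~a): ~a is forbidden.

Forbidden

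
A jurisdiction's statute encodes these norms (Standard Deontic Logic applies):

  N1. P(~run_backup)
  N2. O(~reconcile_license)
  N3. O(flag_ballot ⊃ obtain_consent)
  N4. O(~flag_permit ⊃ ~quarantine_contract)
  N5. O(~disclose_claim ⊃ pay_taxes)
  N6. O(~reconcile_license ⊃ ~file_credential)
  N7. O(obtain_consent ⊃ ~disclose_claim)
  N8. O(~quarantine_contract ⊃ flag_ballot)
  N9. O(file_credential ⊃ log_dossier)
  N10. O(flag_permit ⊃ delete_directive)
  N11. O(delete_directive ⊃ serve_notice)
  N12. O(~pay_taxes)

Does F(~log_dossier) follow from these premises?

Premise 9 is O(file_credential ⊃ log_dossier), but O(file_credential) is not derivable from the premises, so it does not yield O(log_dossier).
No other premise forces O(log_dossier). An ideal world satisfying every premise can still have ~log_dossier true, so F(~log_dossier) is not derivable.

No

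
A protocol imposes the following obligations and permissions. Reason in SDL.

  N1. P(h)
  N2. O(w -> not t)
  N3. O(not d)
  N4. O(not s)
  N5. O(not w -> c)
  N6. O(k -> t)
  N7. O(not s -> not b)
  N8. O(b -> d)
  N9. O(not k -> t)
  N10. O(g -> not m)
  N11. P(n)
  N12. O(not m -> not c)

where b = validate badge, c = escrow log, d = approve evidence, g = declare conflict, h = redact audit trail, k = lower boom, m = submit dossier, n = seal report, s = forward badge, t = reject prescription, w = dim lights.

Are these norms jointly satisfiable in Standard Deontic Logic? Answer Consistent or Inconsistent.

Consistent

Premise 8 is O(b -> d), but O(b) is not derivable from the premises, so it does not yield O(d).
So O(d) is not derivable, and the apparent clash with O(not d) does not arise.
A world satisfying every obligation exists (e.g. b=false, c=true, d=false, g=false, h=false, k=false, m=true, n=false, s=false, t=true, w=false); no atom is both obligatory and forbidden, so the set is consistent.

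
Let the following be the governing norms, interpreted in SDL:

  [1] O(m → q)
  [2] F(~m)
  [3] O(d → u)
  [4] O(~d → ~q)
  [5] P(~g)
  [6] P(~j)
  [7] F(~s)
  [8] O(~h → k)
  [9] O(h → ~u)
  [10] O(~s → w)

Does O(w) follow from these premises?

No

Premise 10 is O(~s → w), but O(~s) is not derivable from the premises, so it does not yield O(w).
No other premise forces O(w). An ideal world satisfying every premise can still have w false, so O(w) is not derivable.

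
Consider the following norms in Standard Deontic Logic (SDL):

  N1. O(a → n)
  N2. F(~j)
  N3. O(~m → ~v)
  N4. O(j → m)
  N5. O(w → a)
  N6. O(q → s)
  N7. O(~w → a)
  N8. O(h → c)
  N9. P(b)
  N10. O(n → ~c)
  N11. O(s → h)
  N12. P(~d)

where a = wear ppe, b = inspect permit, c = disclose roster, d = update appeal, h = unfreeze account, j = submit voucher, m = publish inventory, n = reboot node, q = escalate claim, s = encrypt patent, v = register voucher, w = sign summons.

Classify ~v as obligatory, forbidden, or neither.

Neither

Premise 3 is O(~m → ~v), but O(~m) is not derivable from the premises, so it does not yield O(~v).
No premise or chain of K-axiom applications forces O(~v), and none forces O(v). So ~v is neither obligatory nor forbidden under these norms.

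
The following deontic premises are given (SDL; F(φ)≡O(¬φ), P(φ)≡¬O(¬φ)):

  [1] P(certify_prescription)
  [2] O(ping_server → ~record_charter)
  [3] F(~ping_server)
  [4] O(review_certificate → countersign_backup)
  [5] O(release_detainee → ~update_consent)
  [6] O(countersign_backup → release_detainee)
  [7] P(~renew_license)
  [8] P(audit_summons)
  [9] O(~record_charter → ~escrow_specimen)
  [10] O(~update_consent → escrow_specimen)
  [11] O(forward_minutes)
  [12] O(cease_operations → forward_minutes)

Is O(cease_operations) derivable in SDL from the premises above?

No

Premise 12 is O(cease_operations → forward_minutes); even if O(forward_minutes) held, inferring O(cease_operations) would be affirming the consequent — invalid.
No other premise forces O(cease_operations). An ideal world satisfying every premise can still have cease_operations false, so O(cease_operations) is not derivable.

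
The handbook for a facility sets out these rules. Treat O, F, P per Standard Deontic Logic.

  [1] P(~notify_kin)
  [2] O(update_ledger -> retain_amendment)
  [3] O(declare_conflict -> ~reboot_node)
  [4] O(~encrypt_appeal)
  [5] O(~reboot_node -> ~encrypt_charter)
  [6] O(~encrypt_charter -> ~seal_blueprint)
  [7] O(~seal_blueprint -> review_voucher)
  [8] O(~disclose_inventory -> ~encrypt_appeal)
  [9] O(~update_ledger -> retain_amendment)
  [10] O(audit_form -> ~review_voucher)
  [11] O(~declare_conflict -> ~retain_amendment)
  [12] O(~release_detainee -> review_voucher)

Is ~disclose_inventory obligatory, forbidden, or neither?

Premise 8 is O(~disclose_inventory -> ~encrypt_appeal); even if O(~encrypt_appeal) held, inferring O(~disclose_inventory) would be affirming the consequent — invalid.
No premise or chain of K-axiom applications forces O(~disclose_inventory), and none forces O(disclose_inventory). So ~disclose_inventory is neither obligatory nor forbidden under these norms.

Neither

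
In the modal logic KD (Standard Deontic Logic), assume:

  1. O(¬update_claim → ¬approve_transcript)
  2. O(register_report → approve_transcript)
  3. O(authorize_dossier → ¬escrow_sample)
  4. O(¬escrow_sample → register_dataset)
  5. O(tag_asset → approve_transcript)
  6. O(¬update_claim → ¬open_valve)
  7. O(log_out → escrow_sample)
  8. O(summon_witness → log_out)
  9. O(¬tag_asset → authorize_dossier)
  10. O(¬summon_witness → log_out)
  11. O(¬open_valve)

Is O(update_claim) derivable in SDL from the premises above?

Yes

Premises 8 and 10 are O(summon_witness → log_out) and O(¬summon_witness → log_out); every ideal world satisfies summon_witness or ¬summon_witness, so in either case log_out holds — hence O(log_out).
Premise 7 is O(log_out → escrow_sample); since O(log_out), deontic closure gives O(escrow_sample).
Premise 3 is O(authorize_dossier → ¬escrow_sample); contrapositively O(escrow_sample → ¬authorize_dossier). Since O(escrow_sample) holds, K gives O(¬authorize_dossier).
Premise 9, O(¬tag_asset → authorize_dossier), contraposes to O(¬authorize_dossier → tag_asset); with O(¬authorize_dossier) we get O(tag_asset).
From O(tag_asset) and premise 5, O(tag_asset → approve_transcript), we obtain O(approve_transcript).
Premise 1 is O(¬update_claim → ¬approve_transcript); contrapositively O(approve_transcript → update_claim). Since O(approve_transcript) holds, K gives O(update_claim).
Premises 2, 4, 6, 11 do not contribute to this derivation.
So O(update_claim) follows.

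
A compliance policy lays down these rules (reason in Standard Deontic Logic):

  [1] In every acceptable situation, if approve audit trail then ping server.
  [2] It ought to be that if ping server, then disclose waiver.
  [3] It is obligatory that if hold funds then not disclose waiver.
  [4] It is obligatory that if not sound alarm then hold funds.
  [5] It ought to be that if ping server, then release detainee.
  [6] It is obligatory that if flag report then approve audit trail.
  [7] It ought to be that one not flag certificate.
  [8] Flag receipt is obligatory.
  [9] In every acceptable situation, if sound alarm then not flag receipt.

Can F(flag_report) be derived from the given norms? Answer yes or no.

Yes

Premise 8 gives O(flag_receipt).
Premise 9, O(sound_alarm → ¬flag_receipt), contraposes to O(flag_receipt → ¬sound_alarm); with O(flag_receipt) we get O(¬sound_alarm).
From O(¬sound_alarm) and premise 4, O(¬sound_alarm → hold_funds), we obtain O(hold_funds).
Premise 3 is O(hold_funds → ¬disclose_waiver); since O(hold_funds), deontic closure gives O(¬disclose_waiver).
Premise 2, O(ping_server → disclose_waiver), contraposes to O(¬disclose_waiver → ¬ping_server); with O(¬disclose_waiver) we get O(¬ping_server).
Premise 1 is O(approve_audit_trail → ping_server); contrapositively O(¬ping_server → ¬approve_audit_trail). Since O(¬ping_server) holds, K gives O(¬approve_audit_trail).
The contrapositive of premise 6 (O(flag_report → approve_audit_trail)) is O(¬approve_audit_trail → ¬flag_report), and O(¬approve_audit_trail) is already established, so O(¬flag_report).
Premises 5, 7 do not contribute to this derivation.
So O(¬flag_report) holds, i.e. F(flag_report). The claim follows.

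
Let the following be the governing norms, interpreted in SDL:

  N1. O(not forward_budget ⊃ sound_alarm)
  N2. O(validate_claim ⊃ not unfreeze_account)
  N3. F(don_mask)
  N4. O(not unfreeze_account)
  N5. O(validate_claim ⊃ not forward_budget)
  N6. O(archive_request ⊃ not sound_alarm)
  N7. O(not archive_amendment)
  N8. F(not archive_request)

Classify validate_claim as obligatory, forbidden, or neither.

Forbidden

F(not archive_request) at premise 8 means O(archive_request).
Applying K to premise 6 (O(archive_request ⊃ not sound_alarm)) and O(archive_request) yields O(not sound_alarm).
The contrapositive of premise 1 (O(not forward_budget ⊃ sound_alarm)) is O(not sound_alarm ⊃ forward_budget), and O(not sound_alarm) is already established, so O(forward_budget).
Premise 5 is O(validate_claim ⊃ not forward_budget); contrapositively O(forward_budget ⊃ not validate_claim). Since O(forward_budget) holds, K gives O(not validate_claim).
Premises 2, 3, 4, 7 do not contribute to this derivation.
Thus O(not validate_claim), which is F(validate_claim): validate_claim is forbidden.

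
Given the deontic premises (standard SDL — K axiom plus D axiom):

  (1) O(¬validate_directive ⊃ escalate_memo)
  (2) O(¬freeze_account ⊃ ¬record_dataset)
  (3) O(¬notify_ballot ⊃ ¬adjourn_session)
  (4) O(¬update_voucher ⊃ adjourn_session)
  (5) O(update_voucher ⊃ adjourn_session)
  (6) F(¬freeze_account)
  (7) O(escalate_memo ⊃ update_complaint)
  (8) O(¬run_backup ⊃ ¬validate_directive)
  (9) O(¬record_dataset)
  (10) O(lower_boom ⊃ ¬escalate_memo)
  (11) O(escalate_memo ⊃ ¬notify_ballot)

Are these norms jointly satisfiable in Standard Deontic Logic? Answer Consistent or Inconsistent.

Consistent

Premise 2 is O(¬freeze_account ⊃ ¬record_dataset); even if O(¬record_dataset) held, inferring O(¬freeze_account) would be affirming the consequent — invalid.
So O(¬freeze_account) is not derivable, and the apparent clash with O(freeze_account) does not arise.
A world satisfying every obligation exists (e.g. adjourn_session=true, escalate_memo=false, freeze_account=true, lower_boom=false, notify_ballot=true, record_dataset=false, run_backup=true, update_complaint=false, update_voucher=false, validate_directive=true); no atom is both obligatory and forbidden, so the set is consistent.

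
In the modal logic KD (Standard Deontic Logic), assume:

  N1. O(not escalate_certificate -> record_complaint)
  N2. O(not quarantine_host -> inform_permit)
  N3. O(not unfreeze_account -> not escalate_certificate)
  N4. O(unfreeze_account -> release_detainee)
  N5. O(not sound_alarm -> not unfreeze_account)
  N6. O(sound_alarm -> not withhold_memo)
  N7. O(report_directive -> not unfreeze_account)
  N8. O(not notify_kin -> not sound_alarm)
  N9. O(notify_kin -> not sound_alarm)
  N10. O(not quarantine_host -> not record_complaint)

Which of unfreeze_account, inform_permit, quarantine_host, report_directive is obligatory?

Premises 9 and 8 cover both cases: O(notify_kin -> not sound_alarm) and O(not notify_kin -> not sound_alarm). Since notify_kin ∨ not notify_kin is a tautology, O(not sound_alarm) follows.
From O(not sound_alarm) and premise 5, O(not sound_alarm -> not unfreeze_account), we obtain O(not unfreeze_account).
Applying K to premise 3 (O(not unfreeze_account -> not escalate_certificate)) and O(not unfreeze_account) yields O(not escalate_certificate).
With premise 1, O(not escalate_certificate -> record_complaint), the K-axiom yields O(record_complaint).
Premise 10 is O(not quarantine_host -> not record_complaint); contrapositively O(record_complaint -> quarantine_host). Since O(record_complaint) holds, K gives O(quarantine_host).
So O(quarantine_host) holds — quarantine_host is obligatory. None of the other listed options is made obligatory by any chain of premises.

quarantine_host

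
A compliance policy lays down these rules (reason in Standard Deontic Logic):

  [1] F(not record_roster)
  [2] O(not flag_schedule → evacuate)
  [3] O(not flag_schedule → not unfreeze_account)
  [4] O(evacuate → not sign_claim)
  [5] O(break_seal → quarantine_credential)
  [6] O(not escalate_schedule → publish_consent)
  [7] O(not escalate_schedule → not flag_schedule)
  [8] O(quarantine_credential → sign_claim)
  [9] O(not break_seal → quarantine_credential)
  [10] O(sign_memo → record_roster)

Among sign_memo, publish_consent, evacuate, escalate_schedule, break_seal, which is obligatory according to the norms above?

escalate_schedule

Premises 5 and 9 are O(break_seal → quarantine_credential) and O(not break_seal → quarantine_credential); every ideal world satisfies break_seal or not break_seal, so in either case quarantine_credential holds — hence O(quarantine_credential).
From O(quarantine_credential) and premise 8, O(quarantine_credential → sign_claim), we obtain O(sign_claim).
The contrapositive of premise 4 (O(evacuate → not sign_claim)) is O(sign_claim → not evacuate), and O(sign_claim) is already established, so O(not evacuate).
Premise 2 is O(not flag_schedule → evacuate); contrapositively O(not evacuate → flag_schedule). Since O(not evacuate) holds, K gives O(flag_schedule).
Premise 7 is O(not escalate_schedule → not flag_schedule); contrapositively O(flag_schedule → escalate_schedule). Since O(flag_schedule) holds, K gives O(escalate_schedule).
So O(escalate_schedule) holds — escalate_schedule is obligatory. None of the other listed options is made obligatory by any chain of premises.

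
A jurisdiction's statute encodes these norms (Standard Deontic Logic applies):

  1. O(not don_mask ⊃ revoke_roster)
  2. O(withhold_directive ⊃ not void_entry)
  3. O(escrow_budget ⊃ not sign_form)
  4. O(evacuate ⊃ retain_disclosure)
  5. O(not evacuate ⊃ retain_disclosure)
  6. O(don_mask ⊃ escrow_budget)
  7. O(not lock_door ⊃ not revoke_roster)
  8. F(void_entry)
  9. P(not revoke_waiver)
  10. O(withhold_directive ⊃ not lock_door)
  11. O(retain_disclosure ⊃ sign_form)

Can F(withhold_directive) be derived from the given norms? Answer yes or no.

Premises 5 and 4 are O(not evacuate ⊃ retain_disclosure) and O(evacuate ⊃ retain_disclosure); every ideal world satisfies not evacuate or evacuate, so in either case retain_disclosure holds — hence O(retain_disclosure).
Premise 11 is O(retain_disclosure ⊃ sign_form); since O(retain_disclosure), deontic closure gives O(sign_form).
Premise 3 is O(escrow_budget ⊃ not sign_form); contrapositively O(sign_form ⊃ not escrow_budget). Since O(sign_form) holds, K gives O(not escrow_budget).
Premise 6 is O(don_mask ⊃ escrow_budget); contrapositively O(not escrow_budget ⊃ not don_mask). Since O(not escrow_budget) holds, K gives O(not don_mask).
Premise 1 is O(not don_mask ⊃ revoke_roster); since O(not don_mask), deontic closure gives O(revoke_roster).
Premise 7 is O(not lock_door ⊃ not revoke_roster); contrapositively O(revoke_roster ⊃ lock_door). Since O(revoke_roster) holds, K gives O(lock_door).
The contrapositive of premise 10 (O(withhold_directive ⊃ not lock_door)) is O(lock_door ⊃ not withhold_directive), and O(lock_door) is already established, so O(not withhold_directive).
Premises 2, 8, 9 do not contribute to this derivation.
So O(not withhold_directive) holds, i.e. F(withhold_directive). The claim follows.

Yes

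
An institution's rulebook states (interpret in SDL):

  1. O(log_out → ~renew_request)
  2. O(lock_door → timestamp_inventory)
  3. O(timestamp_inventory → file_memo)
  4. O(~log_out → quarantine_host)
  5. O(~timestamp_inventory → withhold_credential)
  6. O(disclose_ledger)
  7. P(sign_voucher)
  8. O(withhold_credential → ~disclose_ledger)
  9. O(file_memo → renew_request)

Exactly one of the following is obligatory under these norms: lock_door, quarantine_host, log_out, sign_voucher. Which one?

quarantine_host

Premise 6 gives O(disclose_ledger).
Premise 8, O(withhold_credential → ~disclose_ledger), contraposes to O(disclose_ledger → ~withhold_credential); with O(disclose_ledger) we get O(~withhold_credential).
The contrapositive of premise 5 (O(~timestamp_inventory → withhold_credential)) is O(~withhold_credential → timestamp_inventory), and O(~withhold_credential) is already established, so O(timestamp_inventory).
With premise 3, O(timestamp_inventory → file_memo), the K-axiom yields O(file_memo).
Applying K to premise 9 (O(file_memo → renew_request)) and O(file_memo) yields O(renew_request).
Premise 1 is O(log_out → ~renew_request); contrapositively O(renew_request → ~log_out). Since O(renew_request) holds, K gives O(~log_out).
Premise 4 is O(~log_out → quarantine_host); since O(~log_out), deontic closure gives O(quarantine_host).
So O(quarantine_host) holds — quarantine_host is obligatory. None of the other listed options is made obligatory by any chain of premises.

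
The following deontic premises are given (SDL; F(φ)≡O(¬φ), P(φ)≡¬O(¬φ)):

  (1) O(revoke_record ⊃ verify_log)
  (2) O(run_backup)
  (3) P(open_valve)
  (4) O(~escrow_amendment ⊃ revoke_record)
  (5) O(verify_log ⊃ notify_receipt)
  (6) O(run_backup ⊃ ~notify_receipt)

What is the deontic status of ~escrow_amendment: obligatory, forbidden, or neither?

Premise 2 gives O(run_backup).
From O(run_backup) and premise 6, O(run_backup ⊃ ~notify_receipt), we obtain O(~notify_receipt).
Premise 5, O(verify_log ⊃ notify_receipt), contraposes to O(~notify_receipt ⊃ ~verify_log); with O(~notify_receipt) we get O(~verify_log).
Premise 1 is O(revoke_record ⊃ verify_log); contrapositively O(~verify_log ⊃ ~revoke_record). Since O(~verify_log) holds, K gives O(~revoke_record).
Premise 4 is O(~escrow_amendment ⊃ revoke_record); contrapositively O(~revoke_record ⊃ escrow_amendment). Since O(~revoke_record) holds, K gives O(escrow_amendment).
Premise 3 does not contribute to this derivation.
Thus O(escrow_amendment), which is F(~escrow_amendment): ~escrow_amendment is forbidden.

Forbidden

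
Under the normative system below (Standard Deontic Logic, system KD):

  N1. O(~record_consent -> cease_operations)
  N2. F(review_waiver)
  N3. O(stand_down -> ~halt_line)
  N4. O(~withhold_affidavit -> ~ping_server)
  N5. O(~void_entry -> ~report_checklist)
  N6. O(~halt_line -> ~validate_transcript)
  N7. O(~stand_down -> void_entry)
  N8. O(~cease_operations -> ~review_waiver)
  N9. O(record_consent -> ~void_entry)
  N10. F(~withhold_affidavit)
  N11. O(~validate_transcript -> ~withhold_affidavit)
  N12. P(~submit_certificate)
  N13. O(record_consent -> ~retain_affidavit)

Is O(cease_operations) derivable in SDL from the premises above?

Premise 10, F(~withhold_affidavit), is equivalent to O(withhold_affidavit).
The contrapositive of premise 11 (O(~validate_transcript -> ~withhold_affidavit)) is O(withhold_affidavit -> validate_transcript), and O(withhold_affidavit) is already established, so O(validate_transcript).
Premise 6, O(~halt_line -> ~validate_transcript), contraposes to O(validate_transcript -> halt_line); with O(validate_transcript) we get O(halt_line).
Premise 3, O(stand_down -> ~halt_line), contraposes to O(halt_line -> ~stand_down); with O(halt_line) we get O(~stand_down).
From O(~stand_down) and premise 7, O(~stand_down -> void_entry), we obtain O(void_entry).
Premise 9, O(record_consent -> ~void_entry), contraposes to O(void_entry -> ~record_consent); with O(void_entry) we get O(~record_consent).
Premise 1 is O(~record_consent -> cease_operations); since O(~record_consent), deontic closure gives O(cease_operations).
Premises 2, 4, 5, 8, 12, 13 do not contribute to this derivation.
So O(cease_operations) follows.

Yes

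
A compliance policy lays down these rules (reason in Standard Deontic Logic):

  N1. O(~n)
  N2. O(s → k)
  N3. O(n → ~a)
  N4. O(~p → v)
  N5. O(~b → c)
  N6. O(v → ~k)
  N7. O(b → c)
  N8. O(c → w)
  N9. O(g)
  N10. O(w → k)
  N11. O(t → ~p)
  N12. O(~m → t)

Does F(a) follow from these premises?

Premise 3 is O(n → ~a), but O(n) is not derivable from the premises, so it does not yield O(~a).
No other premise forces O(~a). An ideal world satisfying every premise can still have a true, so F(a) is not derivable.

No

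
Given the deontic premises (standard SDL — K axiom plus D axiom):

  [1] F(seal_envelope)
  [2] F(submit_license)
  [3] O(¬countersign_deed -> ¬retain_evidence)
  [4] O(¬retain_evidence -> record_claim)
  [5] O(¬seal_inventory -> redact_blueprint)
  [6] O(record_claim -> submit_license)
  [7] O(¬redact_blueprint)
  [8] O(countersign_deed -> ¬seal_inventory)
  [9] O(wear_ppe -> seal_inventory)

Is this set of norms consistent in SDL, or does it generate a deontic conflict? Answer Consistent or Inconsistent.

Inconsistent

Premise 7 gives O(¬redact_blueprint).
Premise 5, O(¬seal_inventory -> redact_blueprint), contraposes to O(¬redact_blueprint -> seal_inventory); with O(¬redact_blueprint) we get O(seal_inventory).
The contrapositive of premise 8 (O(countersign_deed -> ¬seal_inventory)) is O(seal_inventory -> ¬countersign_deed), and O(seal_inventory) is already established, so O(¬countersign_deed).
Applying K to premise 3 (O(¬countersign_deed -> ¬retain_evidence)) and O(¬countersign_deed) yields O(¬retain_evidence).
With premise 4, O(¬retain_evidence -> record_claim), the K-axiom yields O(record_claim).
With premise 6, O(record_claim -> submit_license), the K-axiom yields O(submit_license).
Yet premise 2 is F(submit_license), i.e. O(¬submit_license).
We now have both O(submit_license) and O(¬submit_license) — submit_license is simultaneously obligatory and forbidden, violating the D-axiom.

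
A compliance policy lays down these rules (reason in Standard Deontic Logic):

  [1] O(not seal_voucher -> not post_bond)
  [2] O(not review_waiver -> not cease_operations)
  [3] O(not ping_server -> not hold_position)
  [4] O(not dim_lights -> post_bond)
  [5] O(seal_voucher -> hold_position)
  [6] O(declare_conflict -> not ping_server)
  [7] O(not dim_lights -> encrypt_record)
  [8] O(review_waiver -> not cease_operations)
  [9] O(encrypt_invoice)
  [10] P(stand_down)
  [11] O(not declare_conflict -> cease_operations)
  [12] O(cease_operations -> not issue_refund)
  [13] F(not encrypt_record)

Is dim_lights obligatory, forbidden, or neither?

Obligatory

Premises 8 and 2 cover both cases: O(review_waiver -> not cease_operations) and O(not review_waiver -> not cease_operations). Since review_waiver ∨ not review_waiver is a tautology, O(not cease_operations) follows.
Premise 11 is O(not declare_conflict -> cease_operations); contrapositively O(not cease_operations -> declare_conflict). Since O(not cease_operations) holds, K gives O(declare_conflict).
Premise 6 is O(declare_conflict -> not ping_server); since O(declare_conflict), deontic closure gives O(not ping_server).
Applying K to premise 3 (O(not ping_server -> not hold_position)) and O(not ping_server) yields O(not hold_position).
Premise 5 is O(seal_voucher -> hold_position); contrapositively O(not hold_position -> not seal_voucher). Since O(not hold_position) holds, K gives O(not seal_voucher).
Premise 1 is O(not seal_voucher -> not post_bond); since O(not seal_voucher), deontic closure gives O(not post_bond).
Premise 4 is O(not dim_lights -> post_bond); contrapositively O(not post_bond -> dim_lights). Since O(not post_bond) holds, K gives O(dim_lights).
Premises 7, 9, 10, 12, 13 do not contribute to this derivation.
Hence dim_lights is obligatory.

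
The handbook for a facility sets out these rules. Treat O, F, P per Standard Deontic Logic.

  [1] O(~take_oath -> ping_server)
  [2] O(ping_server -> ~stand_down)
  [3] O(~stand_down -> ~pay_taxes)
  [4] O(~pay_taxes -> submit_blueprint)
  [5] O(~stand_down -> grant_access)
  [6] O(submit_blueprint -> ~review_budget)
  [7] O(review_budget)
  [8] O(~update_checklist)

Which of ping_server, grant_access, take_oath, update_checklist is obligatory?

Premise 7 gives O(review_budget).
Premise 6 is O(submit_blueprint -> ~review_budget); contrapositively O(review_budget -> ~submit_blueprint). Since O(review_budget) holds, K gives O(~submit_blueprint).
Premise 4, O(~pay_taxes -> submit_blueprint), contraposes to O(~submit_blueprint -> pay_taxes); with O(~submit_blueprint) we get O(pay_taxes).
Premise 3, O(~stand_down -> ~pay_taxes), contraposes to O(pay_taxes -> stand_down); with O(pay_taxes) we get O(stand_down).
The contrapositive of premise 2 (O(ping_server -> ~stand_down)) is O(stand_down -> ~ping_server), and O(stand_down) is already established, so O(~ping_server).
Premise 1, O(~take_oath -> ping_server), contraposes to O(~ping_server -> take_oath); with O(~ping_server) we get O(take_oath).
So O(take_oath) holds — take_oath is obligatory. None of the other listed options is made obligatory by any chain of premises.

take_oath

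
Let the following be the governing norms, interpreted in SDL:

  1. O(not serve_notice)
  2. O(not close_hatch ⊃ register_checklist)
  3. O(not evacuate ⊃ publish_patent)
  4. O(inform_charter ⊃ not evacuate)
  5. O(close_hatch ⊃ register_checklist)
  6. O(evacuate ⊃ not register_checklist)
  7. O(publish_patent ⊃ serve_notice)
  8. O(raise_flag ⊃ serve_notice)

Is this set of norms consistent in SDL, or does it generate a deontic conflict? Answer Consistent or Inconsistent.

Premises 2 and 5 cover both cases: O(not close_hatch ⊃ register_checklist) and O(close_hatch ⊃ register_checklist). Since not close_hatch ∨ close_hatch is a tautology, O(register_checklist) follows.
Premise 6 is O(evacuate ⊃ not register_checklist); contrapositively O(register_checklist ⊃ not evacuate). Since O(register_checklist) holds, K gives O(not evacuate).
With premise 3, O(not evacuate ⊃ publish_patent), the K-axiom yields O(publish_patent).
Premise 7 is O(publish_patent ⊃ serve_notice); since O(publish_patent), deontic closure gives O(serve_notice).
However, premise 1 gives O(not serve_notice).
We now have both O(serve_notice) and O(not serve_notice) — serve_notice is simultaneously obligatory and forbidden, violating the D-axiom.

Inconsistent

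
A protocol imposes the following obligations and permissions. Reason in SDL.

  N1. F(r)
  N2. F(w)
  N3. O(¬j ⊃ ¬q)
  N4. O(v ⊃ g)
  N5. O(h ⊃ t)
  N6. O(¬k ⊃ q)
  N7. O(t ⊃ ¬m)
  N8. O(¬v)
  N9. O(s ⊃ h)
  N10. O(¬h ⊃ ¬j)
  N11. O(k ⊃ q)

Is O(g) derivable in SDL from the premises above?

No

Premise 4 is O(v ⊃ g), but O(v) is not derivable from the premises, so it does not yield O(g).
No other premise forces O(g). An ideal world satisfying every premise can still have g false, so O(g) is not derivable.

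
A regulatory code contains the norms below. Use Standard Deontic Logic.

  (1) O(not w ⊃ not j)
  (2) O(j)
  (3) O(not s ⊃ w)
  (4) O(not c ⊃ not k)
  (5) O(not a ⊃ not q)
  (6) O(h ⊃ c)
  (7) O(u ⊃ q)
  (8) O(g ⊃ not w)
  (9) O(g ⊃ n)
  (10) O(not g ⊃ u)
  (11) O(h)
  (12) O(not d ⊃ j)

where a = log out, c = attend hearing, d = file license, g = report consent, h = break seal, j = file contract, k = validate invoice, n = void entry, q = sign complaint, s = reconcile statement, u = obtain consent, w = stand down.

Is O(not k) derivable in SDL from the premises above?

No

Premise 4 is O(not c ⊃ not k), but O(not c) is not derivable from the premises, so it does not yield O(not k).
No other premise forces O(not k). An ideal world satisfying every premise can still have not k false, so O(not k) is not derivable.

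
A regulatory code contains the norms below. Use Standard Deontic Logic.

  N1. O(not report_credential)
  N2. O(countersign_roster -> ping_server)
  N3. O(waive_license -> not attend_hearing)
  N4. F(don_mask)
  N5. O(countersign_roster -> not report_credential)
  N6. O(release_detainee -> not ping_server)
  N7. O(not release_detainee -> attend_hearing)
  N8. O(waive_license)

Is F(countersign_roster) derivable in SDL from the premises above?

From premise 8 we have O(waive_license).
Applying K to premise 3 (O(waive_license -> not attend_hearing)) and O(waive_license) yields O(not attend_hearing).
Premise 7 is O(not release_detainee -> attend_hearing); contrapositively O(not attend_hearing -> release_detainee). Since O(not attend_hearing) holds, K gives O(release_detainee).
From O(release_detainee) and premise 6, O(release_detainee -> not ping_server), we obtain O(not ping_server).
Premise 2, O(countersign_roster -> ping_server), contraposes to O(not ping_server -> not countersign_roster); with O(not ping_server) we get O(not countersign_roster).
Premises 1, 4, 5 do not contribute to this derivation.
So O(not countersign_roster) holds, i.e. F(countersign_roster). The claim follows.

Yes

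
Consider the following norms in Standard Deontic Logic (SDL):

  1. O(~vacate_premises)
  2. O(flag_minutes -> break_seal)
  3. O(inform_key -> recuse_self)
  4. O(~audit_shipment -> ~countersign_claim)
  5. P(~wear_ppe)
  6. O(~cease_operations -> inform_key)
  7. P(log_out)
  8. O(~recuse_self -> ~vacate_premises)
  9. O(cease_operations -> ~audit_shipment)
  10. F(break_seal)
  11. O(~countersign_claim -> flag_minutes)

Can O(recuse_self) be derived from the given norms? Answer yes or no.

Premise 10, F(break_seal), is equivalent to O(~break_seal).
Premise 2 is O(flag_minutes -> break_seal); contrapositively O(~break_seal -> ~flag_minutes). Since O(~break_seal) holds, K gives O(~flag_minutes).
Premise 11 is O(~countersign_claim -> flag_minutes); contrapositively O(~flag_minutes -> countersign_claim). Since O(~flag_minutes) holds, K gives O(countersign_claim).
The contrapositive of premise 4 (O(~audit_shipment -> ~countersign_claim)) is O(countersign_claim -> audit_shipment), and O(countersign_claim) is already established, so O(audit_shipment).
Premise 9, O(cease_operations -> ~audit_shipment), contraposes to O(audit_shipment -> ~cease_operations); with O(audit_shipment) we get O(~cease_operations).
Applying K to premise 6 (O(~cease_operations -> inform_key)) and O(~cease_operations) yields O(inform_key).
Applying K to premise 3 (O(inform_key -> recuse_self)) and O(inform_key) yields O(recuse_self).
Premises 1, 5, 7, 8 do not contribute to this derivation.
So O(recuse_self) follows.

Yes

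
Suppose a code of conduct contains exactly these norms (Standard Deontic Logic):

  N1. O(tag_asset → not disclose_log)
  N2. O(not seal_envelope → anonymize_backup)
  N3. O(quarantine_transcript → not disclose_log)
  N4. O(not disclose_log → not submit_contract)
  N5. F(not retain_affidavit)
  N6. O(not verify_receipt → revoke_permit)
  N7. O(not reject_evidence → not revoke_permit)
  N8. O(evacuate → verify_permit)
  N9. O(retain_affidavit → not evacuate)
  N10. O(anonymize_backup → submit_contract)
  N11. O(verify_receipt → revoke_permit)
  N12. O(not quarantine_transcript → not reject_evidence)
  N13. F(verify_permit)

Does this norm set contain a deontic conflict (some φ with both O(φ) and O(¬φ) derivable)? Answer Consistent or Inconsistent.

Consistent

Premise 8 is O(evacuate → verify_permit), but O(evacuate) is not derivable from the premises, so it does not yield O(verify_permit).
So O(verify_permit) is not derivable, and the apparent clash with O(not verify_permit) does not arise.
A world satisfying every obligation exists (e.g. anonymize_backup=false, disclose_log=false, evacuate=false, quarantine_transcript=true, reject_evidence=true, retain_affidavit=true, revoke_permit=true, seal_envelope=true, submit_contract=false, tag_asset=false, verify_permit=false, verify_receipt=false); no atom is both obligatory and forbidden, so the set is consistent.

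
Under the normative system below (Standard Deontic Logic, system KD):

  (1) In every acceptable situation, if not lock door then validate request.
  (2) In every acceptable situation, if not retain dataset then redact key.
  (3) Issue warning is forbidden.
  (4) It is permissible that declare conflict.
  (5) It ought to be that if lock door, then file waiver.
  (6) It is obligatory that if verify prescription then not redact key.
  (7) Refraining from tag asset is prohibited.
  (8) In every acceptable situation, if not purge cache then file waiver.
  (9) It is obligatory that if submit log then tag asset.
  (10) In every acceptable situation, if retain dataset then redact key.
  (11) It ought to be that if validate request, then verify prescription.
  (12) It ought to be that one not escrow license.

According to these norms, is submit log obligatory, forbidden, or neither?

Premise 9 is O(submit_log → tag_asset); even if O(tag_asset) held, inferring O(submit_log) would be affirming the consequent — invalid.
No premise or chain of K-axiom applications forces O(submit_log), and none forces O(¬submit_log). So submit_log is neither obligatory nor forbidden under these norms.

Neither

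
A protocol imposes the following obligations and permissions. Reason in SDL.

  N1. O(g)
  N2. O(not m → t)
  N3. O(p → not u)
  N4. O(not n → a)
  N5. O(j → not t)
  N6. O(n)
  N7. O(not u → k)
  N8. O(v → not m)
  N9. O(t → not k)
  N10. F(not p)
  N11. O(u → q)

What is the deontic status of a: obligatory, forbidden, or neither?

Neither

Premise 4 is O(not n → a), but O(not n) is not derivable from the premises, so it does not yield O(a).
No premise or chain of K-axiom applications forces O(a), and none forces O(not a). So a is neither obligatory nor forbidden under these norms.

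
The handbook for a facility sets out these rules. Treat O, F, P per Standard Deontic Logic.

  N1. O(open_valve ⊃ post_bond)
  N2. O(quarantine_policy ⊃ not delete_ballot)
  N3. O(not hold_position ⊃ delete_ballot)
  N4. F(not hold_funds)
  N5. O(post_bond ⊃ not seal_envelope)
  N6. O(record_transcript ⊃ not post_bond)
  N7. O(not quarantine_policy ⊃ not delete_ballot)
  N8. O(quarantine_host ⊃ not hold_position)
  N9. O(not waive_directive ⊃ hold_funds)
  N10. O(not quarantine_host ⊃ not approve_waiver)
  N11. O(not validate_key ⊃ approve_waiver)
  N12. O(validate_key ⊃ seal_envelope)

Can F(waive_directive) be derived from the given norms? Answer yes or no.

Premise 9 is O(not waive_directive ⊃ hold_funds); even if O(hold_funds) held, inferring O(not waive_directive) would be affirming the consequent — invalid.
No other premise forces O(not waive_directive). An ideal world satisfying every premise can still have waive_directive true, so F(waive_directive) is not derivable.

No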